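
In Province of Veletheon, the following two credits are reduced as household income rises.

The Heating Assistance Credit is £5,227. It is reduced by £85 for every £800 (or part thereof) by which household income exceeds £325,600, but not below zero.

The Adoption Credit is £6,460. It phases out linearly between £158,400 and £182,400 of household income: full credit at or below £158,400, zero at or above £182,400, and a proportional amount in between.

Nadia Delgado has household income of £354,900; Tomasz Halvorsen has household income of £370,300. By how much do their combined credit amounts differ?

Nadia (£354,900): Heating Assistance Credit: income exceeds £325,600 by £29,300, which is 37 full-or-partial £800 increments; reduction = 37 × £85 = £3,145, leaving £2,082. Adoption Credit: £354,900 is at or above £182,400, so the credit is £0. total £2,082 + £0 = £2,082
Tomasz (£370,300): Heating Assistance Credit: income exceeds £325,600 by £44,700, which is 56 full-or-partial £800 increments; reduction = 56 × £85 = £4,760, leaving £467. Adoption Credit: £370,300 is at or above £182,400, so the credit is £0. total £467 + £0 = £467
Difference: |£2,082 − £467| = £1,615.

£1,615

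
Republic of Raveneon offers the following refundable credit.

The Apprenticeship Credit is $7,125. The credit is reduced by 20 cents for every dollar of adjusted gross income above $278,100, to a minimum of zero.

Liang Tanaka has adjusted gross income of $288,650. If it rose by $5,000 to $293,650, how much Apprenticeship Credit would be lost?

At $288,650 — 20% of the $10,550 excess over $278,100 is $2,110; credit = $7,125 − $2,110 = $5,015.
At $293,650 — 20% of the $15,550 excess over $278,100 is $3,110; credit = $7,125 − $3,110 = $4,015.
Lost: $5,015 − $4,015 = $1,000.

$1,000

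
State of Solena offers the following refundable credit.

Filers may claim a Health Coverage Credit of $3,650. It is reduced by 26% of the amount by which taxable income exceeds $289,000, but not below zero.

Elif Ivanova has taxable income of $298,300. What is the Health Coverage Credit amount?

Health Coverage Credit: 26% of the $9,300 excess over $289,000 is $2,418; credit = $3,650 − $2,418 = $1,232.

$1,232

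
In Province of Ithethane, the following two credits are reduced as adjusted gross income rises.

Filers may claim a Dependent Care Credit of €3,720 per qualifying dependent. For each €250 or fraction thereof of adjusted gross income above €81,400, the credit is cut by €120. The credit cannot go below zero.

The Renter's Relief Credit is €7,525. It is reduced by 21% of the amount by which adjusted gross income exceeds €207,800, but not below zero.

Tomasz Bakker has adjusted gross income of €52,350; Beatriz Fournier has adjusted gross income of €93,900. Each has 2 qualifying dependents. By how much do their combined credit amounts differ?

€6,000

Tomasz (€52,350): Dependent Care Credit: base = 2 × €3,720 = €7,440. €52,350 is at or below the €81,400 threshold, so the full €7,440 applies. Renter's Relief Credit: €52,350 is at or below the €207,800 threshold, so the full €7,525 applies. total €7,440 + €7,525 = €14,965
Beatriz (€93,900): Dependent Care Credit: base = 2 × €3,720 = €7,440. income exceeds €81,400 by €12,500, which is 50 full-or-partial €250 increments; reduction = 50 × €120 = €6,000, leaving €1,440. Renter's Relief Credit: €93,900 is at or below the €207,800 threshold, so the full €7,525 applies. total €1,440 + €7,525 = €8,965
Difference: |€14,965 − €8,965| = €6,000.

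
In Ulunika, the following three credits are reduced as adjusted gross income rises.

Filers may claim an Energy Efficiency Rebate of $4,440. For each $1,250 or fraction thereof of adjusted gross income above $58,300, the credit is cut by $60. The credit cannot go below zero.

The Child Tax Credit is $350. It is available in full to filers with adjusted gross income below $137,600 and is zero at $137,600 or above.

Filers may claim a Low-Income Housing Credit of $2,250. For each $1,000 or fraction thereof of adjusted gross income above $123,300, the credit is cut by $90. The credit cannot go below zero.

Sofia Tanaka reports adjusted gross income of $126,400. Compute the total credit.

Energy Efficiency Rebate: income exceeds $58,300 by $68,100, which is 55 full-or-partial $1,250 increments; reduction = 55 × $60 = $3,300, leaving $1,140.
Child Tax Credit: $126,400 is below the $137,600 cutoff, so the full $350 applies.
Low-Income Housing Credit: income exceeds $123,300 by $3,100, which is 4 full-or-partial $1,000 increments; reduction = 4 × $90 = $360, leaving $1,890.
Total: $1,140 + $350 + $1,890 = $3,380.

$3,380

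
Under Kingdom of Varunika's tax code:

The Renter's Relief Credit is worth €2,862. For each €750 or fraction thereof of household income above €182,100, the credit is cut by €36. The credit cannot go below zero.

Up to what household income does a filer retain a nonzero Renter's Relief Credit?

After 79 increments the reduction is 79 × €36 = €2,844, leaving €18; one more increment wipes it out. Increment 79 ends at excess 79 × €750 = €59,250, so the highest qualifying income is €182,100 + €59,250 = €241,350.

€241,350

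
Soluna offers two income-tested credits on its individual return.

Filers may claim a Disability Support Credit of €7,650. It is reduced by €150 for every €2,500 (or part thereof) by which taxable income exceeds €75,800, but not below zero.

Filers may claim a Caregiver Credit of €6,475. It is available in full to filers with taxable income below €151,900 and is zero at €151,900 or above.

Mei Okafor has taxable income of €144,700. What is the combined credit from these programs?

Disability Support Credit: income exceeds €75,800 by €68,900, which is 28 full-or-partial €2,500 increments; reduction = 28 × €150 = €4,200, leaving €3,450.
Caregiver Credit: €144,700 is below the €151,900 cutoff, so the full €6,475 applies.
Total: €3,450 + €6,475 = €9,925.

€9,925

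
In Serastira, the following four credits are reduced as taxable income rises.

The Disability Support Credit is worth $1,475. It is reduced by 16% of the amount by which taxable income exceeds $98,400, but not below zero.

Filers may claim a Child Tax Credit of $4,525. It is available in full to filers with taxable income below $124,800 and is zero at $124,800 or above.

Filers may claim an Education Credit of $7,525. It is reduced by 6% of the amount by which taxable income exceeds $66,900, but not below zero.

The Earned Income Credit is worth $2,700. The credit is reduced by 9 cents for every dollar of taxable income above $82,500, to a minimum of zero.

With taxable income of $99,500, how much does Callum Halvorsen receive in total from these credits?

$12,563

Disability Support Credit: 16% of the $1,100 excess over $98,400 is $176; credit = $1,475 − $176 = $1,299.
Child Tax Credit: $99,500 is below the $124,800 cutoff, so the full $4,525 applies.
Education Credit: 6% of the $32,600 excess over $66,900 is $1,956; credit = $7,525 − $1,956 = $5,569.
Earned Income Credit: 9% of the $17,000 excess over $82,500 is $1,530; credit = $2,700 − $1,530 = $1,170.
Total: $1,299 + $4,525 + $5,569 + $1,170 = $12,563.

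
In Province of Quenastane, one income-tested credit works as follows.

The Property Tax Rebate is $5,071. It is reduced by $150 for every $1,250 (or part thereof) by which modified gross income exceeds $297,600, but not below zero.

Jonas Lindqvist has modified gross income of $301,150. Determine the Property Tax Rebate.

$4,621

Property Tax Rebate: income exceeds $297,600 by $3,550, which is 3 full-or-partial $1,250 increments; reduction = 3 × $150 = $450, leaving $4,621.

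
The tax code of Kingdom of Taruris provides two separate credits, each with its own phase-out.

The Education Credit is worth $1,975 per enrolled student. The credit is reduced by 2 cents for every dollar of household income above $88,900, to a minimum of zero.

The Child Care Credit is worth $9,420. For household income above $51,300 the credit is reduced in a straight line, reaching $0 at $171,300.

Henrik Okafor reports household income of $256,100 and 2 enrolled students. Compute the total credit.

Education Credit: base = 2 × $1,975 = $3,950. 2% of the $167,200 excess over $88,900 is $3,344; credit = $3,950 − $3,344 = $606.
Child Care Credit: $256,100 is at or above $171,300, so the credit is $0.
Total: $606 + $0 = $606.

$606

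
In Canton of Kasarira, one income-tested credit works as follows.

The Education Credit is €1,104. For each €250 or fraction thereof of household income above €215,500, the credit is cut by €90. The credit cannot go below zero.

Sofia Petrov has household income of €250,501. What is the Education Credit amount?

Education Credit: income exceeds €215,500 by €35,001 → 141 increments × €90 = €12,690 ≥ base, so the credit is €0.

€0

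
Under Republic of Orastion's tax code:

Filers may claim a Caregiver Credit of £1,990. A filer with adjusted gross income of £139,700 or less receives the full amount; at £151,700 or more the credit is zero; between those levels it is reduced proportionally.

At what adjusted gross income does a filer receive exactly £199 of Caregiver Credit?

£199 is 199/1,990 of the full £1,990, so 1,791/1,990 of the £12,000 range has been used: income = £139,700 + £12,000 × 1,791/1,990 = £150,500.

£150,500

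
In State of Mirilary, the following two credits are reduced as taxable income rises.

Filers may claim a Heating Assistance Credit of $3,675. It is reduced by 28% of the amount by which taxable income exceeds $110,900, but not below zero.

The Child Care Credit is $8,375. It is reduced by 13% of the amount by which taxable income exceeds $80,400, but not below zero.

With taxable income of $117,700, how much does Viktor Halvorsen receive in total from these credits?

$5,297

Heating Assistance Credit: 28% of the $6,800 excess over $110,900 is $1,904; credit = $3,675 − $1,904 = $1,771.
Child Care Credit: 13% of the $37,300 excess over $80,400 is $4,849; credit = $8,375 − $4,849 = $3,526.
Total: $1,771 + $3,526 = $5,297.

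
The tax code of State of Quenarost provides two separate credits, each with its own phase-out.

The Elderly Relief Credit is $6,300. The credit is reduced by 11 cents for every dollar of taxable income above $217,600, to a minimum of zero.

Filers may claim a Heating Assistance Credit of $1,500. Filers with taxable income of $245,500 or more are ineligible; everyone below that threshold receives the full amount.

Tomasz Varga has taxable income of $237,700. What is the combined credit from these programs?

Elderly Relief Credit: 11% of the $20,100 excess over $217,600 is $2,211; credit = $6,300 − $2,211 = $4,089.
Heating Assistance Credit: $237,700 is below the $245,500 cutoff, so the full $1,500 applies.
Total: $4,089 + $1,500 = $5,589.

$5,589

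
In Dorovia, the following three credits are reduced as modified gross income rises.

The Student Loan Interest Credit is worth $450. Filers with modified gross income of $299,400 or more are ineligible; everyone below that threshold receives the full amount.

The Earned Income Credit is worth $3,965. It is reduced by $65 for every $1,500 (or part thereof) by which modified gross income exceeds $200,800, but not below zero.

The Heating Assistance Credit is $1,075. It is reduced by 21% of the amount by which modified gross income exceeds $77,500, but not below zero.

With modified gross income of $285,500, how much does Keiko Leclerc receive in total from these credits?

Student Loan Interest Credit: $285,500 is below the $299,400 cutoff, so the full $450 applies.
Earned Income Credit: income exceeds $200,800 by $84,700, which is 57 full-or-partial $1,500 increments; reduction = 57 × $65 = $3,705, leaving $260.
Heating Assistance Credit: 21% of the $208,000 excess over $77,500 is $43,680 ≥ base, so the credit is $0.
Total: $450 + $260 + $0 = $710.

$710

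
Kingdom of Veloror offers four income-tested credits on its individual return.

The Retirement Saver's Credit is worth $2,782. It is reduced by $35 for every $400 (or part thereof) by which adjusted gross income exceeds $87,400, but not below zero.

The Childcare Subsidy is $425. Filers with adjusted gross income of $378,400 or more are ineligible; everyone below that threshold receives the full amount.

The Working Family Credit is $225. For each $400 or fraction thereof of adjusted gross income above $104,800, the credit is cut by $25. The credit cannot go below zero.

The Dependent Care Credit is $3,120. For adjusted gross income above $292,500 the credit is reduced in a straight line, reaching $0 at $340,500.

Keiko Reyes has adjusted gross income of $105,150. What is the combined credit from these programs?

$4,952

Retirement Saver's Credit: income exceeds $87,400 by $17,750, which is 45 full-or-partial $400 increments; reduction = 45 × $35 = $1,575, leaving $1,207.
Childcare Subsidy: $105,150 is below the $378,400 cutoff, so the full $425 applies.
Working Family Credit: income exceeds $104,800 by $350, which is 1 full-or-partial $400 increment; reduction = 1 × $25 = $25, leaving $200.
Dependent Care Credit: $105,150 is at or below the $292,500 threshold, so the full $3,120 applies.
Total: $1,207 + $425 + $200 + $3,120 = $4,952.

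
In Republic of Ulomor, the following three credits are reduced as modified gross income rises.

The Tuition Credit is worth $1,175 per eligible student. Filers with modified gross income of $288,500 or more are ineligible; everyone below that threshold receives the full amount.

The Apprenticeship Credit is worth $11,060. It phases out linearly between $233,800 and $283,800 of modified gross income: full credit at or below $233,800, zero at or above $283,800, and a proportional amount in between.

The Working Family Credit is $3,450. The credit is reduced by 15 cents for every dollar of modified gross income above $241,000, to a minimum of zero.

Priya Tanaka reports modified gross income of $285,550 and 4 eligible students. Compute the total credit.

$4,700

Tuition Credit: base = 4 × $1,175 = $4,700. $285,550 is below the $288,500 cutoff, so the full $4,700 applies.
Apprenticeship Credit: $285,550 is at or above $283,800, so the credit is $0.
Working Family Credit: 15% of the $44,550 excess over $241,000 is $6,682.50 ≥ base, so the credit is $0.
Total: $4,700 + $0 + $0 = $4,700.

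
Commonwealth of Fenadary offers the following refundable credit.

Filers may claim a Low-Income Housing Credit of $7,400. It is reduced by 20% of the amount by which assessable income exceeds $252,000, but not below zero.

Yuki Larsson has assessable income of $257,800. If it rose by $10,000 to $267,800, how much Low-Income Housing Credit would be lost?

$2,000

At $257,800 — 20% of the $5,800 excess over $252,000 is $1,160; credit = $7,400 − $1,160 = $6,240.
At $267,800 — 20% of the $15,800 excess over $252,000 is $3,160; credit = $7,400 − $3,160 = $4,240.
Lost: $6,240 − $4,240 = $2,000.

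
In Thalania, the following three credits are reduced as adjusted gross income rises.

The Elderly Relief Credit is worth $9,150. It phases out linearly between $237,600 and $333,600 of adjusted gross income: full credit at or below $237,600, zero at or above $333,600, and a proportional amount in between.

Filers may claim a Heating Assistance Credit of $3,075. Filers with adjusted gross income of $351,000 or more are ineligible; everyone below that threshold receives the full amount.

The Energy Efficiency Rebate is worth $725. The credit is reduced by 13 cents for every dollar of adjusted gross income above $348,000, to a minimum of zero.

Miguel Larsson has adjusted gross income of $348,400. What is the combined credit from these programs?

Elderly Relief Credit: $348,400 is at or above $333,600, so the credit is $0.
Heating Assistance Credit: $348,400 is below the $351,000 cutoff, so the full $3,075 applies.
Energy Efficiency Rebate: 13% of the $400 excess over $348,000 is $52; credit = $725 − $52 = $673.
Total: $0 + $3,075 + $673 = $3,748.

$3,748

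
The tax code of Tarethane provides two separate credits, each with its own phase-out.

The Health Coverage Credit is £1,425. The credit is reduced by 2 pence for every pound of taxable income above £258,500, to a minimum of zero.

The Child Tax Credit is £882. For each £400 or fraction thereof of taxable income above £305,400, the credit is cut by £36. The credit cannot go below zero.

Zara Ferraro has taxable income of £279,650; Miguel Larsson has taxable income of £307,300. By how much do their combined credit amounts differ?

£733

Zara (£279,650): Health Coverage Credit: 2% of the £21,150 excess over £258,500 is £423; credit = £1,425 − £423 = £1,002. Child Tax Credit: £279,650 is at or below the £305,400 threshold, so the full £882 applies. total £1,002 + £882 = £1,884
Miguel (£307,300): Health Coverage Credit: 2% of the £48,800 excess over £258,500 is £976; credit = £1,425 − £976 = £449. Child Tax Credit: income exceeds £305,400 by £1,900, which is 5 full-or-partial £400 increments; reduction = 5 × £36 = £180, leaving £702. total £449 + £702 = £1,151
Difference: |£1,884 − £1,151| = £733.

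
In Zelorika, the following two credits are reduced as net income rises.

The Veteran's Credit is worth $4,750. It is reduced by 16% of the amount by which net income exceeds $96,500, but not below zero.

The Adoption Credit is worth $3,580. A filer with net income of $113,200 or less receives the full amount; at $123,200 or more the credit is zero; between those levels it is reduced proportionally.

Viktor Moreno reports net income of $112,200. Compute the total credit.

Veteran's Credit: 16% of the $15,700 excess over $96,500 is $2,512; credit = $4,750 − $2,512 = $2,238.
Adoption Credit: $112,200 is at or below the $113,200 threshold, so the full $3,580 applies.
Total: $2,238 + $3,580 = $5,818.

$5,818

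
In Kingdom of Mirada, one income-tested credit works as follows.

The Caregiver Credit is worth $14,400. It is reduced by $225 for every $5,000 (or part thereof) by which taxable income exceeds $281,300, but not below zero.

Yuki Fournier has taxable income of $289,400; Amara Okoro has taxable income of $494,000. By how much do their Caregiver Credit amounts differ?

$9,225

Yuki ($289,400): Caregiver Credit: income exceeds $281,300 by $8,100, which is 2 full-or-partial $5,000 increments; reduction = 2 × $225 = $450, leaving $13,950.
Amara ($494,000): Caregiver Credit: income exceeds $281,300 by $212,700, which is 43 full-or-partial $5,000 increments; reduction = 43 × $225 = $9,675, leaving $4,725.
Difference: |$13,950 − $4,725| = $9,225.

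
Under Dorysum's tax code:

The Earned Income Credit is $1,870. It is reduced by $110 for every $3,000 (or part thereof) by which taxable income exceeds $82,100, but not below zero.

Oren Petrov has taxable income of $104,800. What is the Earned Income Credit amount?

$990

Earned Income Credit: income exceeds $82,100 by $22,700, which is 8 full-or-partial $3,000 increments; reduction = 8 × $110 = $880, leaving $990.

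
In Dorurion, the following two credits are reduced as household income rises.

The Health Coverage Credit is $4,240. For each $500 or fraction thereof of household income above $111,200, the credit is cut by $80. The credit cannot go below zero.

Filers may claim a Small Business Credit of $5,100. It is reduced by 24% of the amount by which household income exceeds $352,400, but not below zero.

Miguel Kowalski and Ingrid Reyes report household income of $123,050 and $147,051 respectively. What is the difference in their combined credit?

$2,320

Miguel ($123,050): Health Coverage Credit: income exceeds $111,200 by $11,850, which is 24 full-or-partial $500 increments; reduction = 24 × $80 = $1,920, leaving $2,320. Small Business Credit: $123,050 is at or below the $352,400 threshold, so the full $5,100 applies. total $2,320 + $5,100 = $7,420
Ingrid ($147,051): Health Coverage Credit: income exceeds $111,200 by $35,851 → 72 increments × $80 = $5,760 ≥ base, so the credit is $0. Small Business Credit: $147,051 is at or below the $352,400 threshold, so the full $5,100 applies. total $0 + $5,100 = $5,100
Difference: |$7,420 − $5,100| = $2,320.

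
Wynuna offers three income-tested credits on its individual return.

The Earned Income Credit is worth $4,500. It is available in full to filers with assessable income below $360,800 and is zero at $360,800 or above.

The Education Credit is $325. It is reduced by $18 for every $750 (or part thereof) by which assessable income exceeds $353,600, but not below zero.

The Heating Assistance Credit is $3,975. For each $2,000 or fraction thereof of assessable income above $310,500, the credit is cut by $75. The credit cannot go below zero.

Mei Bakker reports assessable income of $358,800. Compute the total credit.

Earned Income Credit: $358,800 is below the $360,800 cutoff, so the full $4,500 applies.
Education Credit: income exceeds $353,600 by $5,200, which is 7 full-or-partial $750 increments; reduction = 7 × $18 = $126, leaving $199.
Heating Assistance Credit: income exceeds $310,500 by $48,300, which is 25 full-or-partial $2,000 increments; reduction = 25 × $75 = $1,875, leaving $2,100.
Total: $4,500 + $199 + $2,100 = $6,799.

$6,799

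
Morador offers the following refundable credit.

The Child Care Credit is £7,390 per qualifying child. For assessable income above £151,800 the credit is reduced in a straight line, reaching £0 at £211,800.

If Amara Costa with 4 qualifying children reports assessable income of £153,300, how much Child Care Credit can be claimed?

£28,821

Child Care Credit: base = 4 × £7,390 = £29,560. £153,300 is £1,500 into a £60,000 phase-out range, leaving 58,500/60,000 of the credit: £29,560 × 58,500/60,000 = £28,821.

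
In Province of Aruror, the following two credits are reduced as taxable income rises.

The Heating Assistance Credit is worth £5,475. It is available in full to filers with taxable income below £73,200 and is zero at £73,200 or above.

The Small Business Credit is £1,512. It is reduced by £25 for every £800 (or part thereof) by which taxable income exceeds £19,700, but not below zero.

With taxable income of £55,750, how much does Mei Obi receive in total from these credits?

£5,837

Heating Assistance Credit: £55,750 is below the £73,200 cutoff, so the full £5,475 applies.
Small Business Credit: income exceeds £19,700 by £36,050, which is 46 full-or-partial £800 increments; reduction = 46 × £25 = £1,150, leaving £362.
Total: £5,475 + £362 = £5,837.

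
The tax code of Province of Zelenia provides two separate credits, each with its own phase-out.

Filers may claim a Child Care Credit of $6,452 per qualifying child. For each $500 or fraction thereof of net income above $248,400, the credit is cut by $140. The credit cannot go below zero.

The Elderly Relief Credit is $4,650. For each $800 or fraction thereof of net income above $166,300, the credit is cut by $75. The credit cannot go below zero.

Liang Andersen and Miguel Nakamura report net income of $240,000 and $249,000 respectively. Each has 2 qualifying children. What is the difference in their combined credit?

Liang ($240,000): Child Care Credit: base = 2 × $6,452 = $12,904. $240,000 is at or below the $248,400 threshold, so the full $12,904 applies. Elderly Relief Credit: income exceeds $166,300 by $73,700 → 93 increments × $75 = $6,975 ≥ base, so the credit is $0. total $12,904 + $0 = $12,904
Miguel ($249,000): Child Care Credit: base = 2 × $6,452 = $12,904. income exceeds $248,400 by $600, which is 2 full-or-partial $500 increments; reduction = 2 × $140 = $280, leaving $12,624. Elderly Relief Credit: income exceeds $166,300 by $82,700 → 104 increments × $75 = $7,800 ≥ base, so the credit is $0. total $12,624 + $0 = $12,624
Difference: |$12,904 − $12,624| = $280.

$280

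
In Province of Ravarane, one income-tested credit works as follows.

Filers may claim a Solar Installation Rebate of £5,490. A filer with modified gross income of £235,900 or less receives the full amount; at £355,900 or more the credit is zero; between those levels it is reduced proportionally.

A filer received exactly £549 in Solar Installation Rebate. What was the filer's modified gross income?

£549 is 549/5,490 of the full £5,490, so 4,941/5,490 of the £120,000 range has been used: income = £235,900 + £120,000 × 4,941/5,490 = £343,900.

£343,900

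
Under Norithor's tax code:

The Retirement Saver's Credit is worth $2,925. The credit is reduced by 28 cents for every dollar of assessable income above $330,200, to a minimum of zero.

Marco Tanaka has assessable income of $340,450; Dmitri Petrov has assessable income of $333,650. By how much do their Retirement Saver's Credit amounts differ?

Marco ($340,450): Retirement Saver's Credit: 28% of the $10,250 excess over $330,200 is $2,870; credit = $2,925 − $2,870 = $55.
Dmitri ($333,650): Retirement Saver's Credit: 28% of the $3,450 excess over $330,200 is $966; credit = $2,925 − $966 = $1,959.
Difference: |$55 − $1,959| = $1,904.

$1,904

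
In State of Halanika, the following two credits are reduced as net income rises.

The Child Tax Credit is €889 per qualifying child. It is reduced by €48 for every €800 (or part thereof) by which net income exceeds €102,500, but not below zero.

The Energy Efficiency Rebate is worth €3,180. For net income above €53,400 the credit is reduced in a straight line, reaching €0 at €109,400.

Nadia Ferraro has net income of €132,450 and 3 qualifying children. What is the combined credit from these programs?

€843

Child Tax Credit: base = 3 × €889 = €2,667. income exceeds €102,500 by €29,950, which is 38 full-or-partial €800 increments; reduction = 38 × €48 = €1,824, leaving €843.
Energy Efficiency Rebate: €132,450 is at or above €109,400, so the credit is €0.
Total: €843 + €0 = €843.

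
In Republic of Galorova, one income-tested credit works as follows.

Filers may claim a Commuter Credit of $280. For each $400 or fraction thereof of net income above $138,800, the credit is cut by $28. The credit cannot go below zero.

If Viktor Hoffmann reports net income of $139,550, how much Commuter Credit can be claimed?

Commuter Credit: income exceeds $138,800 by $750, which is 2 full-or-partial $400 increments; reduction = 2 × $28 = $56, leaving $224.

$224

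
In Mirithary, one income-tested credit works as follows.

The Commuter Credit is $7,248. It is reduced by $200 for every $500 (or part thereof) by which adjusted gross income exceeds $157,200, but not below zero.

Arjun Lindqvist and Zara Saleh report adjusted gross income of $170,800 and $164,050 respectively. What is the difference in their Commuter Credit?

$2,800

Arjun ($170,800): Commuter Credit: income exceeds $157,200 by $13,600, which is 28 full-or-partial $500 increments; reduction = 28 × $200 = $5,600, leaving $1,648.
Zara ($164,050): Commuter Credit: income exceeds $157,200 by $6,850, which is 14 full-or-partial $500 increments; reduction = 14 × $200 = $2,800, leaving $4,448.
Difference: |$1,648 − $4,448| = $2,800.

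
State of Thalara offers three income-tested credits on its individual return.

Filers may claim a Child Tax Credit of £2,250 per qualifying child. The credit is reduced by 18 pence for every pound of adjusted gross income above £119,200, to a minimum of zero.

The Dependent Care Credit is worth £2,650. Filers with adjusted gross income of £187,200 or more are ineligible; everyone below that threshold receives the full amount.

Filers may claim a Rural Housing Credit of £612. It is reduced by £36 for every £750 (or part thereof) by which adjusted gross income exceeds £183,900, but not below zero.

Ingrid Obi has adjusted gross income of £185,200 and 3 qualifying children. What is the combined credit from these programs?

Child Tax Credit: base = 3 × £2,250 = £6,750. 18% of the £66,000 excess over £119,200 is £11,880 ≥ base, so the credit is £0.
Dependent Care Credit: £185,200 is below the £187,200 cutoff, so the full £2,650 applies.
Rural Housing Credit: income exceeds £183,900 by £1,300, which is 2 full-or-partial £750 increments; reduction = 2 × £36 = £72, leaving £540.
Total: £0 + £2,650 + £540 = £3,190.

£3,190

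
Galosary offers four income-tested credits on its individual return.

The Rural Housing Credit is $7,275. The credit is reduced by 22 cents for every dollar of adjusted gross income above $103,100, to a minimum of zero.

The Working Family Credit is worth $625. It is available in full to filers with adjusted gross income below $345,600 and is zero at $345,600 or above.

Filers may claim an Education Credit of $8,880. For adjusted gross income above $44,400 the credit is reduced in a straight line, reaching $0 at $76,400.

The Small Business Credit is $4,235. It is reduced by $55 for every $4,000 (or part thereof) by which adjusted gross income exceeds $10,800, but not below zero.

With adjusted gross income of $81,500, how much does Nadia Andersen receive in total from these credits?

$11,145

Rural Housing Credit: $81,500 is at or below the $103,100 threshold, so the full $7,275 applies.
Working Family Credit: $81,500 is below the $345,600 cutoff, so the full $625 applies.
Education Credit: $81,500 is at or above $76,400, so the credit is $0.
Small Business Credit: income exceeds $10,800 by $70,700, which is 18 full-or-partial $4,000 increments; reduction = 18 × $55 = $990, leaving $3,245.
Total: $7,275 + $625 + $0 + $3,245 = $11,145.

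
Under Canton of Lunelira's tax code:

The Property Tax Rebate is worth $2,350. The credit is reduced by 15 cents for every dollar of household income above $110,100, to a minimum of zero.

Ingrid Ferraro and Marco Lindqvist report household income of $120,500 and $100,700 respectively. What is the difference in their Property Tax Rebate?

$1,560

Ingrid ($120,500): Property Tax Rebate: 15% of the $10,400 excess over $110,100 is $1,560; credit = $2,350 − $1,560 = $790.
Marco ($100,700): Property Tax Rebate: $100,700 is at or below the $110,100 threshold, so the full $2,350 applies.
Difference: |$790 − $2,350| = $1,560.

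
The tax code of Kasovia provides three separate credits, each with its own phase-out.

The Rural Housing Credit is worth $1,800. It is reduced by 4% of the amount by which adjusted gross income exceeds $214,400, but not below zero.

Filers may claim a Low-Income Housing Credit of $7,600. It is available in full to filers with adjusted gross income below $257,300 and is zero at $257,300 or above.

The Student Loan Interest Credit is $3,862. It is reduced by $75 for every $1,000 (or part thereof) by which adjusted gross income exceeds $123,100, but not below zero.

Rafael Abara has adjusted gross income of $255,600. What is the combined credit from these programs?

Rural Housing Credit: 4% of the $41,200 excess over $214,400 is $1,648; credit = $1,800 − $1,648 = $152.
Low-Income Housing Credit: $255,600 is below the $257,300 cutoff, so the full $7,600 applies.
Student Loan Interest Credit: income exceeds $123,100 by $132,500 → 133 increments × $75 = $9,975 ≥ base, so the credit is $0.
Total: $152 + $7,600 + $0 = $7,752.

$7,752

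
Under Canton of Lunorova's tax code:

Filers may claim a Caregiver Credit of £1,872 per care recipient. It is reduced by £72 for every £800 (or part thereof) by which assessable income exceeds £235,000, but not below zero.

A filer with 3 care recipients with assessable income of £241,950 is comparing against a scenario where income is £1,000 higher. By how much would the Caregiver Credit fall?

£72

At £241,950 — base = 3 × £1,872 = £5,616. income exceeds £235,000 by £6,950, which is 9 full-or-partial £800 increments; reduction = 9 × £72 = £648, leaving £4,968.
At £242,950 — base = 3 × £1,872 = £5,616. income exceeds £235,000 by £7,950, which is 10 full-or-partial £800 increments; reduction = 10 × £72 = £720, leaving £4,896.
Lost: £4,968 − £4,896 = £72.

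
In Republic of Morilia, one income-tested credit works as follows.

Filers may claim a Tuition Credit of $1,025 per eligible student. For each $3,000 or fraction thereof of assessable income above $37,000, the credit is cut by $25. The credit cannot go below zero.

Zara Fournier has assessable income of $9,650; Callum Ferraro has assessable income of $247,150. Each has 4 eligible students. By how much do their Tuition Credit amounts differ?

$1,775

Zara ($9,650): Tuition Credit: base = 4 × $1,025 = $4,100. $9,650 is at or below the $37,000 threshold, so the full $4,100 applies.
Callum ($247,150): Tuition Credit: base = 4 × $1,025 = $4,100. income exceeds $37,000 by $210,150, which is 71 full-or-partial $3,000 increments; reduction = 71 × $25 = $1,775, leaving $2,325.
Difference: |$4,100 − $2,325| = $1,775.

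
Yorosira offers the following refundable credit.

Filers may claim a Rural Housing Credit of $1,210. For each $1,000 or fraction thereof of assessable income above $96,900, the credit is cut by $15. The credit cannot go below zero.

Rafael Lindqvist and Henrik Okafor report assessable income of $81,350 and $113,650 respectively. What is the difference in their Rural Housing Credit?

$255

Rafael ($81,350): Rural Housing Credit: $81,350 is at or below the $96,900 threshold, so the full $1,210 applies.
Henrik ($113,650): Rural Housing Credit: income exceeds $96,900 by $16,750, which is 17 full-or-partial $1,000 increments; reduction = 17 × $15 = $255, leaving $955.
Difference: |$1,210 − $955| = $255.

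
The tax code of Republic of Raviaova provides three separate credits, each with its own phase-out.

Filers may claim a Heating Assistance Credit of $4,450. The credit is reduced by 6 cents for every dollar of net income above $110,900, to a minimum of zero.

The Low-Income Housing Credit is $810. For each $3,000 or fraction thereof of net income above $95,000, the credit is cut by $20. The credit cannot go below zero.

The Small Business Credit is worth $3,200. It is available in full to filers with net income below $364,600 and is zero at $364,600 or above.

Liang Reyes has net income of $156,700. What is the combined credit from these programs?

$5,292

Heating Assistance Credit: 6% of the $45,800 excess over $110,900 is $2,748; credit = $4,450 − $2,748 = $1,702.
Low-Income Housing Credit: income exceeds $95,000 by $61,700, which is 21 full-or-partial $3,000 increments; reduction = 21 × $20 = $420, leaving $390.
Small Business Credit: $156,700 is below the $364,600 cutoff, so the full $3,200 applies.
Total: $1,702 + $390 + $3,200 = $5,292.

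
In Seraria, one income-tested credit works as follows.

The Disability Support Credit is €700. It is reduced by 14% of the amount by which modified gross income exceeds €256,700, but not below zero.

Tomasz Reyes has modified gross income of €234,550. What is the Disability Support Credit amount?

Disability Support Credit: €234,550 is at or below the €256,700 threshold, so the full €700 applies.

€700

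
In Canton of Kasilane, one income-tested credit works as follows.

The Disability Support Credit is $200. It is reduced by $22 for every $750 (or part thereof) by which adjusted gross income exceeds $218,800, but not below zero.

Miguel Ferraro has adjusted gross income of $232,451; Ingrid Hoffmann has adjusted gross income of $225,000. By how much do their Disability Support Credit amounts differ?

$2

Miguel ($232,451): Disability Support Credit: income exceeds $218,800 by $13,651 → 19 increments × $22 = $418 ≥ base, so the credit is $0.
Ingrid ($225,000): Disability Support Credit: income exceeds $218,800 by $6,200, which is 9 full-or-partial $750 increments; reduction = 9 × $22 = $198, leaving $2.
Difference: |$0 − $2| = $2.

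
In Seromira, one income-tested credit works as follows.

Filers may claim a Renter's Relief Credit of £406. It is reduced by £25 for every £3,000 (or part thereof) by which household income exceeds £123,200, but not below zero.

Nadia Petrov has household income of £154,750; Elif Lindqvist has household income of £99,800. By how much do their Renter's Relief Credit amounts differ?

£275

Nadia (£154,750): Renter's Relief Credit: income exceeds £123,200 by £31,550, which is 11 full-or-partial £3,000 increments; reduction = 11 × £25 = £275, leaving £131.
Elif (£99,800): Renter's Relief Credit: £99,800 is at or below the £123,200 threshold, so the full £406 applies.
Difference: |£131 − £406| = £275.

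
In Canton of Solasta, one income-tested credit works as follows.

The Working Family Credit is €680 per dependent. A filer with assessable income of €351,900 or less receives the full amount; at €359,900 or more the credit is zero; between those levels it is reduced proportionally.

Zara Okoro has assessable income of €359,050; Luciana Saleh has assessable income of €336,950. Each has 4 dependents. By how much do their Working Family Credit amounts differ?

€2,431

Zara (€359,050): Working Family Credit: base = 4 × €680 = €2,720. €359,050 is €7,150 into a €8,000 phase-out range, leaving 850/8,000 of the credit: €2,720 × 850/8,000 = €289.
Luciana (€336,950): Working Family Credit: base = 4 × €680 = €2,720. €336,950 is at or below the €351,900 threshold, so the full €2,720 applies.
Difference: |€289 − €2,720| = €2,431.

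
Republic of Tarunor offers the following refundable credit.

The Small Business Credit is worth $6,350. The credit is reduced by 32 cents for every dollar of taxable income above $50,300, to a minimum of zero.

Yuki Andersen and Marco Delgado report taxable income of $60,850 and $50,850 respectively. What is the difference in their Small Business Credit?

Yuki ($60,850): Small Business Credit: 32% of the $10,550 excess over $50,300 is $3,376; credit = $6,350 − $3,376 = $2,974.
Marco ($50,850): Small Business Credit: 32% of the $550 excess over $50,300 is $176; credit = $6,350 − $176 = $6,174.
Difference: |$2,974 − $6,174| = $3,200.

$3,200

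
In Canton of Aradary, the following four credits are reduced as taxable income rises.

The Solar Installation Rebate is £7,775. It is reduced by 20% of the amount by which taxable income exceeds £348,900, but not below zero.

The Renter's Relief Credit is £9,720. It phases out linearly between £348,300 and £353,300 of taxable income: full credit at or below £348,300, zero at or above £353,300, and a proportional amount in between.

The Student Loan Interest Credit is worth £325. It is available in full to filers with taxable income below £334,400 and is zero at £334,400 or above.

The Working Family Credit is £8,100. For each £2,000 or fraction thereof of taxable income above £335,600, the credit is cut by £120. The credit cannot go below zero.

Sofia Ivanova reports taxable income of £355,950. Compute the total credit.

Solar Installation Rebate: 20% of the £7,050 excess over £348,900 is £1,410; credit = £7,775 − £1,410 = £6,365.
Renter's Relief Credit: £355,950 is at or above £353,300, so the credit is £0.
Student Loan Interest Credit: £355,950 meets or exceeds the £334,400 cutoff, so the credit is £0.
Working Family Credit: income exceeds £335,600 by £20,350, which is 11 full-or-partial £2,000 increments; reduction = 11 × £120 = £1,320, leaving £6,780.
Total: £6,365 + £0 + £0 + £6,780 = £13,145.

£13,145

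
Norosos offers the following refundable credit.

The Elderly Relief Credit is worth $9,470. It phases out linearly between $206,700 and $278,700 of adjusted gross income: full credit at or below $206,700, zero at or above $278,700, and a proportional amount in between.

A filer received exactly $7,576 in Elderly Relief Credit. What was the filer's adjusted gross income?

$7,576 is 7,576/9,470 of the full $9,470, so 1,894/9,470 of the $72,000 range has been used: income = $206,700 + $72,000 × 1,894/9,470 = $221,100.

$221,100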